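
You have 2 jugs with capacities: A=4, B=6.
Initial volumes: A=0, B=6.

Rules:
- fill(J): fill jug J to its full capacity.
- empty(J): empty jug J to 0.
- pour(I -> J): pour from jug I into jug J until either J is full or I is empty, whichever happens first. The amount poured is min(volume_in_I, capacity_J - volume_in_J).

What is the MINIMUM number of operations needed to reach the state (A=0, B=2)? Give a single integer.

Answer: 2

Derivation:
BFS from (A=0, B=6). One shortest path:
  1. pour(B -> A) -> (A=4 B=2)
  2. empty(A) -> (A=0 B=2)
Reached target in 2 moves.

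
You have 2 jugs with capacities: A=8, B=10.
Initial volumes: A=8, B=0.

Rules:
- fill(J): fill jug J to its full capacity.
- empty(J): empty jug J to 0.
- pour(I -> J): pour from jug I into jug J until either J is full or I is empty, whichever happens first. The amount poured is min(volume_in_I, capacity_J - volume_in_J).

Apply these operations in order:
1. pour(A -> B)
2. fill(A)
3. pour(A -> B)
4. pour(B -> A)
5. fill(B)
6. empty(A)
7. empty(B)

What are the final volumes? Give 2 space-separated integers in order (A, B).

Answer: 0 0

Derivation:
Step 1: pour(A -> B) -> (A=0 B=8)
Step 2: fill(A) -> (A=8 B=8)
Step 3: pour(A -> B) -> (A=6 B=10)
Step 4: pour(B -> A) -> (A=8 B=8)
Step 5: fill(B) -> (A=8 B=10)
Step 6: empty(A) -> (A=0 B=10)
Step 7: empty(B) -> (A=0 B=0)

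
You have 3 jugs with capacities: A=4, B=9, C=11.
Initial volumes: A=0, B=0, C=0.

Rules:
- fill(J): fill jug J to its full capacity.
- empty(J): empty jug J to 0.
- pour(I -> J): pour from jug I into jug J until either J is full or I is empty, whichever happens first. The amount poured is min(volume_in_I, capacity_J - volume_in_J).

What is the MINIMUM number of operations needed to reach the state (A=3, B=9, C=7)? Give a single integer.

Answer: 7

Derivation:
BFS from (A=0, B=0, C=0). One shortest path:
  1. fill(A) -> (A=4 B=0 C=0)
  2. fill(C) -> (A=4 B=0 C=11)
  3. pour(A -> B) -> (A=0 B=4 C=11)
  4. fill(A) -> (A=4 B=4 C=11)
  5. pour(A -> B) -> (A=0 B=8 C=11)
  6. pour(C -> A) -> (A=4 B=8 C=7)
  7. pour(A -> B) -> (A=3 B=9 C=7)
Reached target in 7 moves.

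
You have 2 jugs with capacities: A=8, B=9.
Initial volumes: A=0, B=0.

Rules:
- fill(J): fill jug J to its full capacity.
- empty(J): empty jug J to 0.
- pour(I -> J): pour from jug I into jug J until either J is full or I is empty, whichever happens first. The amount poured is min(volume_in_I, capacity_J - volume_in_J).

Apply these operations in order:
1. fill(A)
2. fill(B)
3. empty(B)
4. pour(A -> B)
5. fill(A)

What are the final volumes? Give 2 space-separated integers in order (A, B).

Step 1: fill(A) -> (A=8 B=0)
Step 2: fill(B) -> (A=8 B=9)
Step 3: empty(B) -> (A=8 B=0)
Step 4: pour(A -> B) -> (A=0 B=8)
Step 5: fill(A) -> (A=8 B=8)

Answer: 8 8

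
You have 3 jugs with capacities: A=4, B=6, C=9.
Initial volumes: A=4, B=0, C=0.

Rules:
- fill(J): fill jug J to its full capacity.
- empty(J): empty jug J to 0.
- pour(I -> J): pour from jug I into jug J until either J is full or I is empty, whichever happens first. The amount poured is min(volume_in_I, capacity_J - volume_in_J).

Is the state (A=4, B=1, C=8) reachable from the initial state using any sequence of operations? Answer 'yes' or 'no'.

BFS from (A=4, B=0, C=0):
  1. empty(A) -> (A=0 B=0 C=0)
  2. fill(C) -> (A=0 B=0 C=9)
  3. pour(C -> A) -> (A=4 B=0 C=5)
  4. pour(C -> B) -> (A=4 B=5 C=0)
  5. pour(A -> C) -> (A=0 B=5 C=4)
  6. fill(A) -> (A=4 B=5 C=4)
  7. pour(A -> C) -> (A=0 B=5 C=8)
  8. pour(B -> A) -> (A=4 B=1 C=8)
Target reached → yes.

Answer: yes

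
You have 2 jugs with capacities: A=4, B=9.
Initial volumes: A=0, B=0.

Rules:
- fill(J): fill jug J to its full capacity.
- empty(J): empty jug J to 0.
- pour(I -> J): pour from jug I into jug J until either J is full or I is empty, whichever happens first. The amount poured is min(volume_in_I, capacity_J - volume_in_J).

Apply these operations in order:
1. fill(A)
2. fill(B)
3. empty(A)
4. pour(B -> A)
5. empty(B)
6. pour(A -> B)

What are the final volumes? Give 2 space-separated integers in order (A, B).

Step 1: fill(A) -> (A=4 B=0)
Step 2: fill(B) -> (A=4 B=9)
Step 3: empty(A) -> (A=0 B=9)
Step 4: pour(B -> A) -> (A=4 B=5)
Step 5: empty(B) -> (A=4 B=0)
Step 6: pour(A -> B) -> (A=0 B=4)

Answer: 0 4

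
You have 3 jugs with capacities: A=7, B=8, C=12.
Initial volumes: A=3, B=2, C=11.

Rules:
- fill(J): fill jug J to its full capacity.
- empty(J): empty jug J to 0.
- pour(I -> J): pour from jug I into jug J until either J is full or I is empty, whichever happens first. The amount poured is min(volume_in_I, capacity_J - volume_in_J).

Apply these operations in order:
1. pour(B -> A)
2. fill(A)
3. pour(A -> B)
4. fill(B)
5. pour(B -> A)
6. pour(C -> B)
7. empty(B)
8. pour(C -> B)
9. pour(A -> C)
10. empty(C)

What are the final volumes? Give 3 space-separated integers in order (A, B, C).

Answer: 0 4 0

Derivation:
Step 1: pour(B -> A) -> (A=5 B=0 C=11)
Step 2: fill(A) -> (A=7 B=0 C=11)
Step 3: pour(A -> B) -> (A=0 B=7 C=11)
Step 4: fill(B) -> (A=0 B=8 C=11)
Step 5: pour(B -> A) -> (A=7 B=1 C=11)
Step 6: pour(C -> B) -> (A=7 B=8 C=4)
Step 7: empty(B) -> (A=7 B=0 C=4)
Step 8: pour(C -> B) -> (A=7 B=4 C=0)
Step 9: pour(A -> C) -> (A=0 B=4 C=7)
Step 10: empty(C) -> (A=0 B=4 C=0)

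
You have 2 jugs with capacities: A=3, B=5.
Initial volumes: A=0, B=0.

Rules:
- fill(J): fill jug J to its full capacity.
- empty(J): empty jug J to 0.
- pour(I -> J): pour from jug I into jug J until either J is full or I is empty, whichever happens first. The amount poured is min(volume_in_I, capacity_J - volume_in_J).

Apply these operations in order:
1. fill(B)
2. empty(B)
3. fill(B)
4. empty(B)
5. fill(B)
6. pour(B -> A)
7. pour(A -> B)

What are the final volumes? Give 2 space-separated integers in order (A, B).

Answer: 0 5

Derivation:
Step 1: fill(B) -> (A=0 B=5)
Step 2: empty(B) -> (A=0 B=0)
Step 3: fill(B) -> (A=0 B=5)
Step 4: empty(B) -> (A=0 B=0)
Step 5: fill(B) -> (A=0 B=5)
Step 6: pour(B -> A) -> (A=3 B=2)
Step 7: pour(A -> B) -> (A=0 B=5)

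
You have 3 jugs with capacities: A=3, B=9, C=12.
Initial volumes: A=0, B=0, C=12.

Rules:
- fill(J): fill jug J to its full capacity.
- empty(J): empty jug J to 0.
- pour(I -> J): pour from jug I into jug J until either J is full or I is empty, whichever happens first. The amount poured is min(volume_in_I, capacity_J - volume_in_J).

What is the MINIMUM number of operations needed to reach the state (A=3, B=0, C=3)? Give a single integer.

Answer: 3

Derivation:
BFS from (A=0, B=0, C=12). One shortest path:
  1. fill(A) -> (A=3 B=0 C=12)
  2. pour(C -> B) -> (A=3 B=9 C=3)
  3. empty(B) -> (A=3 B=0 C=3)
Reached target in 3 moves.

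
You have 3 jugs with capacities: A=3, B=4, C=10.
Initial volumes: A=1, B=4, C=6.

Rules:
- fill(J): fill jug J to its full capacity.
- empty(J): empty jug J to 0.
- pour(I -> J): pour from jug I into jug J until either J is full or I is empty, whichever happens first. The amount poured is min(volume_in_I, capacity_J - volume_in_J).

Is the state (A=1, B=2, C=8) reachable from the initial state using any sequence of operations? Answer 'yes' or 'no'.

Answer: no

Derivation:
BFS explored all 166 reachable states.
Reachable set includes: (0,0,0), (0,0,1), (0,0,2), (0,0,3), (0,0,4), (0,0,5), (0,0,6), (0,0,7), (0,0,8), (0,0,9), (0,0,10), (0,1,0) ...
Target (A=1, B=2, C=8) not in reachable set → no.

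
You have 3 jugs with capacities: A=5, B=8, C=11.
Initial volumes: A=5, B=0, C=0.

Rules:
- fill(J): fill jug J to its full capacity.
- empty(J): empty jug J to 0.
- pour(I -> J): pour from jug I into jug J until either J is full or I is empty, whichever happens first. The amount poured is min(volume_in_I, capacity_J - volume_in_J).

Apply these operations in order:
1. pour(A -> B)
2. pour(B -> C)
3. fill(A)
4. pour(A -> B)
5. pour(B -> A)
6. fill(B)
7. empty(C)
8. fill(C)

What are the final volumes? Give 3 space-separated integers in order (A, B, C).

Answer: 5 8 11

Derivation:
Step 1: pour(A -> B) -> (A=0 B=5 C=0)
Step 2: pour(B -> C) -> (A=0 B=0 C=5)
Step 3: fill(A) -> (A=5 B=0 C=5)
Step 4: pour(A -> B) -> (A=0 B=5 C=5)
Step 5: pour(B -> A) -> (A=5 B=0 C=5)
Step 6: fill(B) -> (A=5 B=8 C=5)
Step 7: empty(C) -> (A=5 B=8 C=0)
Step 8: fill(C) -> (A=5 B=8 C=11)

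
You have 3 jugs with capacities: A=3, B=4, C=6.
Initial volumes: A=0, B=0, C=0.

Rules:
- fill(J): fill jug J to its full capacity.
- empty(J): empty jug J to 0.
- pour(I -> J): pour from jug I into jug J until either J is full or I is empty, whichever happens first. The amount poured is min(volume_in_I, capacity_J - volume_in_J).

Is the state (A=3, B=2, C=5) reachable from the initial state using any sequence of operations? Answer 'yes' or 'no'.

BFS from (A=0, B=0, C=0):
  1. fill(C) -> (A=0 B=0 C=6)
  2. pour(C -> B) -> (A=0 B=4 C=2)
  3. pour(B -> A) -> (A=3 B=1 C=2)
  4. pour(A -> C) -> (A=0 B=1 C=5)
  5. pour(B -> A) -> (A=1 B=0 C=5)
  6. fill(B) -> (A=1 B=4 C=5)
  7. pour(B -> A) -> (A=3 B=2 C=5)
Target reached → yes.

Answer: yes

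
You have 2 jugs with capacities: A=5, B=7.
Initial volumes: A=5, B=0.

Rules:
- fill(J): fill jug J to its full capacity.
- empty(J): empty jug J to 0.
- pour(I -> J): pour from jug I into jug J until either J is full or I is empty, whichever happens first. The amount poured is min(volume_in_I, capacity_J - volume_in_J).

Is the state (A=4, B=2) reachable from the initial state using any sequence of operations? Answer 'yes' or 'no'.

Answer: no

Derivation:
BFS explored all 24 reachable states.
Reachable set includes: (0,0), (0,1), (0,2), (0,3), (0,4), (0,5), (0,6), (0,7), (1,0), (1,7), (2,0), (2,7) ...
Target (A=4, B=2) not in reachable set → no.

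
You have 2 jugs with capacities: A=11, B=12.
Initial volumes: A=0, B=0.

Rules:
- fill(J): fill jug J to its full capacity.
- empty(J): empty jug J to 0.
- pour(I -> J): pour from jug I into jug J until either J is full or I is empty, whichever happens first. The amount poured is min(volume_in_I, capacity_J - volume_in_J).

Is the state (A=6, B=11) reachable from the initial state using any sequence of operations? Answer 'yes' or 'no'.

Answer: no

Derivation:
BFS explored all 46 reachable states.
Reachable set includes: (0,0), (0,1), (0,2), (0,3), (0,4), (0,5), (0,6), (0,7), (0,8), (0,9), (0,10), (0,11) ...
Target (A=6, B=11) not in reachable set → no.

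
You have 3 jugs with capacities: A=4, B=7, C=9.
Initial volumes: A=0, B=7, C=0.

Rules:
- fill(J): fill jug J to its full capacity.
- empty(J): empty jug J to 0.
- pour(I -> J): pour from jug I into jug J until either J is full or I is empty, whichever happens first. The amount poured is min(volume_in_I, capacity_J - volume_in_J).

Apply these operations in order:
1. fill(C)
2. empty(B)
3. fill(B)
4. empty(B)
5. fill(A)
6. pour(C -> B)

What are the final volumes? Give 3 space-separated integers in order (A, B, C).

Answer: 4 7 2

Derivation:
Step 1: fill(C) -> (A=0 B=7 C=9)
Step 2: empty(B) -> (A=0 B=0 C=9)
Step 3: fill(B) -> (A=0 B=7 C=9)
Step 4: empty(B) -> (A=0 B=0 C=9)
Step 5: fill(A) -> (A=4 B=0 C=9)
Step 6: pour(C -> B) -> (A=4 B=7 C=2)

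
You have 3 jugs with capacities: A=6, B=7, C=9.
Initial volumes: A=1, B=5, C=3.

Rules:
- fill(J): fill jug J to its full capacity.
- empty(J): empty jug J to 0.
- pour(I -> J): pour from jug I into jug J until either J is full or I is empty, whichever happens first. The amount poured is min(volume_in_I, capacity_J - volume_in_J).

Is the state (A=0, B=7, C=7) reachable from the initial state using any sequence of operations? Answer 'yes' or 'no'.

BFS from (A=1, B=5, C=3):
  1. fill(A) -> (A=6 B=5 C=3)
  2. pour(A -> B) -> (A=4 B=7 C=3)
  3. pour(A -> C) -> (A=0 B=7 C=7)
Target reached → yes.

Answer: yes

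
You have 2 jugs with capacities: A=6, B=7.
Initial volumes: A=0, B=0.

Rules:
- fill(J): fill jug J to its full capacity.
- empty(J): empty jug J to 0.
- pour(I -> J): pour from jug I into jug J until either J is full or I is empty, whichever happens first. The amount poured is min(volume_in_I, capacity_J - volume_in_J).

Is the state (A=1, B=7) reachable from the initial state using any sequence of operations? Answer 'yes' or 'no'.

BFS from (A=0, B=0):
  1. fill(B) -> (A=0 B=7)
  2. pour(B -> A) -> (A=6 B=1)
  3. empty(A) -> (A=0 B=1)
  4. pour(B -> A) -> (A=1 B=0)
  5. fill(B) -> (A=1 B=7)
Target reached → yes.

Answer: yes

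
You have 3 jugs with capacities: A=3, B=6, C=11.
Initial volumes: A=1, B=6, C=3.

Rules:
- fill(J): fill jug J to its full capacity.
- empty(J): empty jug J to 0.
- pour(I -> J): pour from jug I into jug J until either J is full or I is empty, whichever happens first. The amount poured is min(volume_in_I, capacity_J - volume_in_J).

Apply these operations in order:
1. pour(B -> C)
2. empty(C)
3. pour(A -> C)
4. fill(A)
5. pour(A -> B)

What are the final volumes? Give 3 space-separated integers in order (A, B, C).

Step 1: pour(B -> C) -> (A=1 B=0 C=9)
Step 2: empty(C) -> (A=1 B=0 C=0)
Step 3: pour(A -> C) -> (A=0 B=0 C=1)
Step 4: fill(A) -> (A=3 B=0 C=1)
Step 5: pour(A -> B) -> (A=0 B=3 C=1)

Answer: 0 3 1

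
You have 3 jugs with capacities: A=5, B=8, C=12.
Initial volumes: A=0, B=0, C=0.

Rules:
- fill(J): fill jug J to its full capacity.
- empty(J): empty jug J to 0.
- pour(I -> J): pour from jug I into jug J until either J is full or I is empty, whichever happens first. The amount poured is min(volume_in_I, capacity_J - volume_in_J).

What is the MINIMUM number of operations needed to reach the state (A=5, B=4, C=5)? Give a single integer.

Answer: 7

Derivation:
BFS from (A=0, B=0, C=0). One shortest path:
  1. fill(A) -> (A=5 B=0 C=0)
  2. fill(C) -> (A=5 B=0 C=12)
  3. pour(C -> B) -> (A=5 B=8 C=4)
  4. empty(B) -> (A=5 B=0 C=4)
  5. pour(C -> B) -> (A=5 B=4 C=0)
  6. pour(A -> C) -> (A=0 B=4 C=5)
  7. fill(A) -> (A=5 B=4 C=5)
Reached target in 7 moves.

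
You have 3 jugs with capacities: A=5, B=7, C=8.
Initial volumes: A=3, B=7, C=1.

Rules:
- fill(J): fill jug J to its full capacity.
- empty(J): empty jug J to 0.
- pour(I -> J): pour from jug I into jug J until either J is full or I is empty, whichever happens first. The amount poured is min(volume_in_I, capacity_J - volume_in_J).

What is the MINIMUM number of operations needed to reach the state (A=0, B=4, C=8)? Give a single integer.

Answer: 4

Derivation:
BFS from (A=3, B=7, C=1). One shortest path:
  1. fill(A) -> (A=5 B=7 C=1)
  2. empty(C) -> (A=5 B=7 C=0)
  3. pour(A -> C) -> (A=0 B=7 C=5)
  4. pour(B -> C) -> (A=0 B=4 C=8)
Reached target in 4 moves.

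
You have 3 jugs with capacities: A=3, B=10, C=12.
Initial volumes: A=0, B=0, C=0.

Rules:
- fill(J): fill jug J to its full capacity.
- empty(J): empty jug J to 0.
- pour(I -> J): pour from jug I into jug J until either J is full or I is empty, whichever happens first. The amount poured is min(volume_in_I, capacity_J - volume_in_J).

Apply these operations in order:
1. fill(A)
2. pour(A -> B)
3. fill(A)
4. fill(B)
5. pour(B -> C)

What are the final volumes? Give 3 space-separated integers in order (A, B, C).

Answer: 3 0 10

Derivation:
Step 1: fill(A) -> (A=3 B=0 C=0)
Step 2: pour(A -> B) -> (A=0 B=3 C=0)
Step 3: fill(A) -> (A=3 B=3 C=0)
Step 4: fill(B) -> (A=3 B=10 C=0)
Step 5: pour(B -> C) -> (A=3 B=0 C=10)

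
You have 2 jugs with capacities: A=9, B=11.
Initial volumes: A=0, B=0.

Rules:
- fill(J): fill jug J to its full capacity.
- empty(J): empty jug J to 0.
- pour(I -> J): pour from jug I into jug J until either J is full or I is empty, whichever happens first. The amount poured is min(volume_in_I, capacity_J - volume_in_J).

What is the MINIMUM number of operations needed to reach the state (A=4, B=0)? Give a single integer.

BFS from (A=0, B=0). One shortest path:
  1. fill(B) -> (A=0 B=11)
  2. pour(B -> A) -> (A=9 B=2)
  3. empty(A) -> (A=0 B=2)
  4. pour(B -> A) -> (A=2 B=0)
  5. fill(B) -> (A=2 B=11)
  6. pour(B -> A) -> (A=9 B=4)
  7. empty(A) -> (A=0 B=4)
  8. pour(B -> A) -> (A=4 B=0)
Reached target in 8 moves.

Answer: 8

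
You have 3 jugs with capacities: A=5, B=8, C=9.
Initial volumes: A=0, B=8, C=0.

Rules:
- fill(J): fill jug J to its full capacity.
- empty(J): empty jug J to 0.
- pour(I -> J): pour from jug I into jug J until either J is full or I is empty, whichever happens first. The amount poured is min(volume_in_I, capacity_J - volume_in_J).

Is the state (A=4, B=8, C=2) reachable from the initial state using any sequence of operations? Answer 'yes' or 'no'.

Answer: yes

Derivation:
BFS from (A=0, B=8, C=0):
  1. fill(A) -> (A=5 B=8 C=0)
  2. pour(B -> C) -> (A=5 B=0 C=8)
  3. pour(A -> C) -> (A=4 B=0 C=9)
  4. pour(C -> B) -> (A=4 B=8 C=1)
  5. empty(B) -> (A=4 B=0 C=1)
  6. pour(C -> B) -> (A=4 B=1 C=0)
  7. fill(C) -> (A=4 B=1 C=9)
  8. pour(C -> B) -> (A=4 B=8 C=2)
Target reached → yes.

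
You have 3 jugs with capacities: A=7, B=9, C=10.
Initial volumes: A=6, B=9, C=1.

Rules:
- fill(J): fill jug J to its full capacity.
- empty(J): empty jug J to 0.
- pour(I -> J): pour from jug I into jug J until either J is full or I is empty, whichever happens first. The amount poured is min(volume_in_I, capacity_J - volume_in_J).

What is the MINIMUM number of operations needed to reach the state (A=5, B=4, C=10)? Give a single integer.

BFS from (A=6, B=9, C=1). One shortest path:
  1. empty(A) -> (A=0 B=9 C=1)
  2. pour(B -> A) -> (A=7 B=2 C=1)
  3. pour(A -> C) -> (A=0 B=2 C=8)
  4. pour(B -> A) -> (A=2 B=0 C=8)
  5. fill(B) -> (A=2 B=9 C=8)
  6. pour(B -> A) -> (A=7 B=4 C=8)
  7. pour(A -> C) -> (A=5 B=4 C=10)
Reached target in 7 moves.

Answer: 7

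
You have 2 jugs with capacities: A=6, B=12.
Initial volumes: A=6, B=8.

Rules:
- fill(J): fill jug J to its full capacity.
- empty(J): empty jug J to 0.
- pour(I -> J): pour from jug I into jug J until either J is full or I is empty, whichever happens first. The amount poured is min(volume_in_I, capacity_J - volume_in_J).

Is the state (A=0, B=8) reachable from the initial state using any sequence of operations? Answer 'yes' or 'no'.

BFS from (A=6, B=8):
  1. empty(A) -> (A=0 B=8)
Target reached → yes.

Answer: yes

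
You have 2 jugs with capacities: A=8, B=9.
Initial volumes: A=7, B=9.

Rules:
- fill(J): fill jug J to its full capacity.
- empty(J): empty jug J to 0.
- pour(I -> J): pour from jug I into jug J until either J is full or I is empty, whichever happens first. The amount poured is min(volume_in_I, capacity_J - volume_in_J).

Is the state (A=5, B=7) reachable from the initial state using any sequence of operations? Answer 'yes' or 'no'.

BFS explored all 34 reachable states.
Reachable set includes: (0,0), (0,1), (0,2), (0,3), (0,4), (0,5), (0,6), (0,7), (0,8), (0,9), (1,0), (1,9) ...
Target (A=5, B=7) not in reachable set → no.

Answer: no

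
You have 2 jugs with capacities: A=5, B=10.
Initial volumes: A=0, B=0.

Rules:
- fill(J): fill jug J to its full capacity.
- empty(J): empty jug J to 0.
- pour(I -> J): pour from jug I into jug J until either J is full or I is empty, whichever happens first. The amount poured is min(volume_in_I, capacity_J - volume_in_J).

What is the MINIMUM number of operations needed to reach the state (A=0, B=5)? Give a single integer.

Answer: 2

Derivation:
BFS from (A=0, B=0). One shortest path:
  1. fill(A) -> (A=5 B=0)
  2. pour(A -> B) -> (A=0 B=5)
Reached target in 2 moves.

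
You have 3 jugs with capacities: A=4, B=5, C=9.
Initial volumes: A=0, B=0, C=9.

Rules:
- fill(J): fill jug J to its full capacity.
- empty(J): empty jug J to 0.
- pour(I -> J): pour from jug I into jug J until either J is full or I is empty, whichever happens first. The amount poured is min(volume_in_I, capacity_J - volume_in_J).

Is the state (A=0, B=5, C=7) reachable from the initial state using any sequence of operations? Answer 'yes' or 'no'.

BFS from (A=0, B=0, C=9):
  1. fill(A) -> (A=4 B=0 C=9)
  2. pour(A -> B) -> (A=0 B=4 C=9)
  3. fill(A) -> (A=4 B=4 C=9)
  4. pour(A -> B) -> (A=3 B=5 C=9)
  5. empty(B) -> (A=3 B=0 C=9)
  6. pour(A -> B) -> (A=0 B=3 C=9)
  7. pour(C -> B) -> (A=0 B=5 C=7)
Target reached → yes.

Answer: yes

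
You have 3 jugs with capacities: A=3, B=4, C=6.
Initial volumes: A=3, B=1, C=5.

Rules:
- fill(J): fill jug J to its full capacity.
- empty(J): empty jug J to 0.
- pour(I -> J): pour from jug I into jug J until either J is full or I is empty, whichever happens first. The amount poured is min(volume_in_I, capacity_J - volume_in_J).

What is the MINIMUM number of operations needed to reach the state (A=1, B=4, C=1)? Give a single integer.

BFS from (A=3, B=1, C=5). One shortest path:
  1. empty(A) -> (A=0 B=1 C=5)
  2. pour(B -> A) -> (A=1 B=0 C=5)
  3. pour(C -> B) -> (A=1 B=4 C=1)
Reached target in 3 moves.

Answer: 3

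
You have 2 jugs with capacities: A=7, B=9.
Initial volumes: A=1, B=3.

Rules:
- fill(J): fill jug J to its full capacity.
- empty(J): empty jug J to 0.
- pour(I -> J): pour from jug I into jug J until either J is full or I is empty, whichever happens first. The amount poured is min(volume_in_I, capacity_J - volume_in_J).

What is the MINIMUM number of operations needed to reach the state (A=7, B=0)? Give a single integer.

Answer: 2

Derivation:
BFS from (A=1, B=3). One shortest path:
  1. fill(A) -> (A=7 B=3)
  2. empty(B) -> (A=7 B=0)
Reached target in 2 moves.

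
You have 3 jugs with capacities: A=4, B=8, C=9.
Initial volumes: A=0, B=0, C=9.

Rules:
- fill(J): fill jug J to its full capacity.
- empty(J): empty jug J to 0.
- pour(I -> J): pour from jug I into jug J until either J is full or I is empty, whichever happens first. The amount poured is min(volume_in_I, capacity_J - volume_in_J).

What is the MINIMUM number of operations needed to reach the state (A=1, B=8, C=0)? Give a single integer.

Answer: 2

Derivation:
BFS from (A=0, B=0, C=9). One shortest path:
  1. pour(C -> B) -> (A=0 B=8 C=1)
  2. pour(C -> A) -> (A=1 B=8 C=0)
Reached target in 2 moves.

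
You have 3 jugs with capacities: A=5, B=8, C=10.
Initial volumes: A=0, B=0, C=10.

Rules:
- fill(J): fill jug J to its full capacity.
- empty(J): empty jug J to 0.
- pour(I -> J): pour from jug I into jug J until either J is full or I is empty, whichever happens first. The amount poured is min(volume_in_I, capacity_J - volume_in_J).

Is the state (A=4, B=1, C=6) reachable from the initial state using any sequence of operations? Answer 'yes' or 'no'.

Answer: no

Derivation:
BFS explored all 342 reachable states.
Reachable set includes: (0,0,0), (0,0,1), (0,0,2), (0,0,3), (0,0,4), (0,0,5), (0,0,6), (0,0,7), (0,0,8), (0,0,9), (0,0,10), (0,1,0) ...
Target (A=4, B=1, C=6) not in reachable set → no.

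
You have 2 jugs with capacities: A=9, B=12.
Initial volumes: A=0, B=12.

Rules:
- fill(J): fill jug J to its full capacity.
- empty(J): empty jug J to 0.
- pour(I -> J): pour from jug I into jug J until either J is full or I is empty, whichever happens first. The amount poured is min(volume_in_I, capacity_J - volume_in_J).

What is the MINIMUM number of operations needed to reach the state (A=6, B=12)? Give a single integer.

BFS from (A=0, B=12). One shortest path:
  1. fill(A) -> (A=9 B=12)
  2. empty(B) -> (A=9 B=0)
  3. pour(A -> B) -> (A=0 B=9)
  4. fill(A) -> (A=9 B=9)
  5. pour(A -> B) -> (A=6 B=12)
Reached target in 5 moves.

Answer: 5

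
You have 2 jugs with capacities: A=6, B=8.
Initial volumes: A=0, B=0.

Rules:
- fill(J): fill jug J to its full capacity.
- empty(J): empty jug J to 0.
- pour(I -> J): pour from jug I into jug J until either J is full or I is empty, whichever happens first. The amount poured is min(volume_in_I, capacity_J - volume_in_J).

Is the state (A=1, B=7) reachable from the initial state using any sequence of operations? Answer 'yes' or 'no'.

Answer: no

Derivation:
BFS explored all 14 reachable states.
Reachable set includes: (0,0), (0,2), (0,4), (0,6), (0,8), (2,0), (2,8), (4,0), (4,8), (6,0), (6,2), (6,4) ...
Target (A=1, B=7) not in reachable set → no.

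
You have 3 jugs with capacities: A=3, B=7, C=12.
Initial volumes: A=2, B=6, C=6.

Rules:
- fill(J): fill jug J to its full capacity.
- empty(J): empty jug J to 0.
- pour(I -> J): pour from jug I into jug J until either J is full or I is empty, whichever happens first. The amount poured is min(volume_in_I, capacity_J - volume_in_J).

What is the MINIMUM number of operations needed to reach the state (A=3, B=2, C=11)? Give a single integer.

BFS from (A=2, B=6, C=6). One shortest path:
  1. fill(C) -> (A=2 B=6 C=12)
  2. pour(C -> B) -> (A=2 B=7 C=11)
  3. empty(B) -> (A=2 B=0 C=11)
  4. pour(A -> B) -> (A=0 B=2 C=11)
  5. fill(A) -> (A=3 B=2 C=11)
Reached target in 5 moves.

Answer: 5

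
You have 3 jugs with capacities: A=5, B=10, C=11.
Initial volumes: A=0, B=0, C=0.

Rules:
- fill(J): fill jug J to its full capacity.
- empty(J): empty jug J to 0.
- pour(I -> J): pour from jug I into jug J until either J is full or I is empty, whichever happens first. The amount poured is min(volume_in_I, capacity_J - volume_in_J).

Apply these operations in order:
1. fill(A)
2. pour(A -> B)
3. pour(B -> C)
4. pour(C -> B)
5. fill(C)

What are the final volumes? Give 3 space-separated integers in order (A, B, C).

Step 1: fill(A) -> (A=5 B=0 C=0)
Step 2: pour(A -> B) -> (A=0 B=5 C=0)
Step 3: pour(B -> C) -> (A=0 B=0 C=5)
Step 4: pour(C -> B) -> (A=0 B=5 C=0)
Step 5: fill(C) -> (A=0 B=5 C=11)

Answer: 0 5 11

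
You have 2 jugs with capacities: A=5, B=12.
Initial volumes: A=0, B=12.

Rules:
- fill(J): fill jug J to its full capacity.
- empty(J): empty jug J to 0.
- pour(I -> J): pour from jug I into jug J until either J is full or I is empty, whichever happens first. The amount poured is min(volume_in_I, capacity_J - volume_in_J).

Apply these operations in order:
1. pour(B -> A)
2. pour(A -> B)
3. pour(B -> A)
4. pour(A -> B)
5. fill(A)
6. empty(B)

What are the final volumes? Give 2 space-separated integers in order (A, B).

Step 1: pour(B -> A) -> (A=5 B=7)
Step 2: pour(A -> B) -> (A=0 B=12)
Step 3: pour(B -> A) -> (A=5 B=7)
Step 4: pour(A -> B) -> (A=0 B=12)
Step 5: fill(A) -> (A=5 B=12)
Step 6: empty(B) -> (A=5 B=0)

Answer: 5 0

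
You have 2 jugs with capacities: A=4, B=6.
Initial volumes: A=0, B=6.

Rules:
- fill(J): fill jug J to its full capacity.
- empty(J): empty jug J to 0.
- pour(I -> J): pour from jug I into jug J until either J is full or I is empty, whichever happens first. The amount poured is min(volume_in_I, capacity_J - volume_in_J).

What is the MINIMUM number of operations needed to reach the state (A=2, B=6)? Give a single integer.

BFS from (A=0, B=6). One shortest path:
  1. pour(B -> A) -> (A=4 B=2)
  2. empty(A) -> (A=0 B=2)
  3. pour(B -> A) -> (A=2 B=0)
  4. fill(B) -> (A=2 B=6)
Reached target in 4 moves.

Answer: 4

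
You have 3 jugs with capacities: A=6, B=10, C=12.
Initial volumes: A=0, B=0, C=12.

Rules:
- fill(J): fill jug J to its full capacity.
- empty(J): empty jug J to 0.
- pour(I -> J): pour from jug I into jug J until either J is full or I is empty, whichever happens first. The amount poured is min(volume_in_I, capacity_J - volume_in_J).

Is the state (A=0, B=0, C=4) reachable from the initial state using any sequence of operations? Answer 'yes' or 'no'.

Answer: yes

Derivation:
BFS from (A=0, B=0, C=12):
  1. fill(B) -> (A=0 B=10 C=12)
  2. empty(C) -> (A=0 B=10 C=0)
  3. pour(B -> A) -> (A=6 B=4 C=0)
  4. empty(A) -> (A=0 B=4 C=0)
  5. pour(B -> C) -> (A=0 B=0 C=4)
Target reached → yes.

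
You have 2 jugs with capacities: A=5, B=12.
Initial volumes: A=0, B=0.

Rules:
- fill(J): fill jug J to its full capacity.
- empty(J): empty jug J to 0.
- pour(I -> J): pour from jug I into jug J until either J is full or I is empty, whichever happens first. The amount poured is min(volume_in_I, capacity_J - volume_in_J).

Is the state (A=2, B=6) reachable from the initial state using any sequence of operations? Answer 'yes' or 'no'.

Answer: no

Derivation:
BFS explored all 34 reachable states.
Reachable set includes: (0,0), (0,1), (0,2), (0,3), (0,4), (0,5), (0,6), (0,7), (0,8), (0,9), (0,10), (0,11) ...
Target (A=2, B=6) not in reachable set → no.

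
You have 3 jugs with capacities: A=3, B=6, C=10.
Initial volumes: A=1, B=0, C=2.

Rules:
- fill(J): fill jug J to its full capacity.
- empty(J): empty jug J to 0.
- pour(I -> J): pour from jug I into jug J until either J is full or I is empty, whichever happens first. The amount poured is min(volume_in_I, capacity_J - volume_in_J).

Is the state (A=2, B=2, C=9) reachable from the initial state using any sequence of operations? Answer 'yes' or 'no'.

BFS explored all 218 reachable states.
Reachable set includes: (0,0,0), (0,0,1), (0,0,2), (0,0,3), (0,0,4), (0,0,5), (0,0,6), (0,0,7), (0,0,8), (0,0,9), (0,0,10), (0,1,0) ...
Target (A=2, B=2, C=9) not in reachable set → no.

Answer: no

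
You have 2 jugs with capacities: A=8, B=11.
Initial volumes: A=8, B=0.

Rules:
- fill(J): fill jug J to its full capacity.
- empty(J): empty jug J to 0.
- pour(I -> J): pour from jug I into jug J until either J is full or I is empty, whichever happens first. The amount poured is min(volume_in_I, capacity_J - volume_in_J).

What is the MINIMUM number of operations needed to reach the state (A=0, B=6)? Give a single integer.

Answer: 8

Derivation:
BFS from (A=8, B=0). One shortest path:
  1. empty(A) -> (A=0 B=0)
  2. fill(B) -> (A=0 B=11)
  3. pour(B -> A) -> (A=8 B=3)
  4. empty(A) -> (A=0 B=3)
  5. pour(B -> A) -> (A=3 B=0)
  6. fill(B) -> (A=3 B=11)
  7. pour(B -> A) -> (A=8 B=6)
  8. empty(A) -> (A=0 B=6)
Reached target in 8 moves.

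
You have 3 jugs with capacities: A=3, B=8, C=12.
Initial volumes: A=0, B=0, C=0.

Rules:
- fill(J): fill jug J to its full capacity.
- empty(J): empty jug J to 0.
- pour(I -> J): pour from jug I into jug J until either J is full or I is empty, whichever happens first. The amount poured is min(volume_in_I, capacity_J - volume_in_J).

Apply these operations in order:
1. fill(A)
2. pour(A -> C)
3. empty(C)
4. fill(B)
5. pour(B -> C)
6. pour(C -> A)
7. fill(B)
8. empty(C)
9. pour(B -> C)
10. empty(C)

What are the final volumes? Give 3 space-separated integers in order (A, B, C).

Answer: 3 0 0

Derivation:
Step 1: fill(A) -> (A=3 B=0 C=0)
Step 2: pour(A -> C) -> (A=0 B=0 C=3)
Step 3: empty(C) -> (A=0 B=0 C=0)
Step 4: fill(B) -> (A=0 B=8 C=0)
Step 5: pour(B -> C) -> (A=0 B=0 C=8)
Step 6: pour(C -> A) -> (A=3 B=0 C=5)
Step 7: fill(B) -> (A=3 B=8 C=5)
Step 8: empty(C) -> (A=3 B=8 C=0)
Step 9: pour(B -> C) -> (A=3 B=0 C=8)
Step 10: empty(C) -> (A=3 B=0 C=0)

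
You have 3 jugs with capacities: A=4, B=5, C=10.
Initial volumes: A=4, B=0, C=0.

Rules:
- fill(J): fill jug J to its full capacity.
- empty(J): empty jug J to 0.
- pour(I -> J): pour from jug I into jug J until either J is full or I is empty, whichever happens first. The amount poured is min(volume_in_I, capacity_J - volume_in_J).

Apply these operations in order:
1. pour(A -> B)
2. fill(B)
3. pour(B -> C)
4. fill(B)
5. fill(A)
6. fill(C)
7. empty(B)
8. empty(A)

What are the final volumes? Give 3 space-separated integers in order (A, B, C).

Step 1: pour(A -> B) -> (A=0 B=4 C=0)
Step 2: fill(B) -> (A=0 B=5 C=0)
Step 3: pour(B -> C) -> (A=0 B=0 C=5)
Step 4: fill(B) -> (A=0 B=5 C=5)
Step 5: fill(A) -> (A=4 B=5 C=5)
Step 6: fill(C) -> (A=4 B=5 C=10)
Step 7: empty(B) -> (A=4 B=0 C=10)
Step 8: empty(A) -> (A=0 B=0 C=10)

Answer: 0 0 10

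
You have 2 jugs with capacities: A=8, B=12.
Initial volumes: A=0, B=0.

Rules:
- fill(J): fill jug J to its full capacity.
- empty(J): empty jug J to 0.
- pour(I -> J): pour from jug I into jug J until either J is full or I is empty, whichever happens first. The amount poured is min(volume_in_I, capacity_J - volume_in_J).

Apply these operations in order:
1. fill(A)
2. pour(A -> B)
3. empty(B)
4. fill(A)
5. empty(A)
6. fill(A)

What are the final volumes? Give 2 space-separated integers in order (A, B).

Answer: 8 0

Derivation:
Step 1: fill(A) -> (A=8 B=0)
Step 2: pour(A -> B) -> (A=0 B=8)
Step 3: empty(B) -> (A=0 B=0)
Step 4: fill(A) -> (A=8 B=0)
Step 5: empty(A) -> (A=0 B=0)
Step 6: fill(A) -> (A=8 B=0)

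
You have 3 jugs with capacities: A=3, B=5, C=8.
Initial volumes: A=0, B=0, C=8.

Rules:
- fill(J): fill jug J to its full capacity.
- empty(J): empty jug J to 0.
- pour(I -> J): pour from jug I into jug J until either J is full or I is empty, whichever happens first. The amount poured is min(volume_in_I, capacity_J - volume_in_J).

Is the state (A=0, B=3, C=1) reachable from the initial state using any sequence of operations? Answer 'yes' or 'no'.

BFS from (A=0, B=0, C=8):
  1. fill(A) -> (A=3 B=0 C=8)
  2. pour(A -> B) -> (A=0 B=3 C=8)
  3. fill(A) -> (A=3 B=3 C=8)
  4. pour(C -> B) -> (A=3 B=5 C=6)
  5. empty(B) -> (A=3 B=0 C=6)
  6. pour(C -> B) -> (A=3 B=5 C=1)
  7. empty(B) -> (A=3 B=0 C=1)
  8. pour(A -> B) -> (A=0 B=3 C=1)
Target reached → yes.

Answer: yes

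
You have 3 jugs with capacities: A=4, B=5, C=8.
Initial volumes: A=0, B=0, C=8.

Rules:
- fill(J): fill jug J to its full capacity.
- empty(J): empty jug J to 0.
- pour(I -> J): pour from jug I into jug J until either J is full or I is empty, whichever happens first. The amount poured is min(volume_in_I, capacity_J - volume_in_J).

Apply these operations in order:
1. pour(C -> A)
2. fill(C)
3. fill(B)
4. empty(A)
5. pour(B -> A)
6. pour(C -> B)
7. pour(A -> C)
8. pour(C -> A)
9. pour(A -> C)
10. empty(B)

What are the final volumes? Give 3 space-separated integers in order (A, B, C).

Answer: 0 0 8

Derivation:
Step 1: pour(C -> A) -> (A=4 B=0 C=4)
Step 2: fill(C) -> (A=4 B=0 C=8)
Step 3: fill(B) -> (A=4 B=5 C=8)
Step 4: empty(A) -> (A=0 B=5 C=8)
Step 5: pour(B -> A) -> (A=4 B=1 C=8)
Step 6: pour(C -> B) -> (A=4 B=5 C=4)
Step 7: pour(A -> C) -> (A=0 B=5 C=8)
Step 8: pour(C -> A) -> (A=4 B=5 C=4)
Step 9: pour(A -> C) -> (A=0 B=5 C=8)
Step 10: empty(B) -> (A=0 B=0 C=8)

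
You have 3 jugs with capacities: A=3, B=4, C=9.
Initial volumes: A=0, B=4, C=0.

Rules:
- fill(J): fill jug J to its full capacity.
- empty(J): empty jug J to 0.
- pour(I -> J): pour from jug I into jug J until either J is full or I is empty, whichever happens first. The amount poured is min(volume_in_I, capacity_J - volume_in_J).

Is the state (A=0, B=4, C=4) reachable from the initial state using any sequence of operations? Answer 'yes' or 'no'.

Answer: yes

Derivation:
BFS from (A=0, B=4, C=0):
  1. pour(B -> C) -> (A=0 B=0 C=4)
  2. fill(B) -> (A=0 B=4 C=4)
Target reached → yes.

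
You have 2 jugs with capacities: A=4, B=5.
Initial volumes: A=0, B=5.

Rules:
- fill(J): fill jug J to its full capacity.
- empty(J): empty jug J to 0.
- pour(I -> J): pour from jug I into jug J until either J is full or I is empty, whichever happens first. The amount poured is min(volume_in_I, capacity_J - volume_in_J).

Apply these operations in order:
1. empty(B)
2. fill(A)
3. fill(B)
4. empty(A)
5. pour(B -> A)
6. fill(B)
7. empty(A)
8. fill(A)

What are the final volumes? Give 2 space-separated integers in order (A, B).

Answer: 4 5

Derivation:
Step 1: empty(B) -> (A=0 B=0)
Step 2: fill(A) -> (A=4 B=0)
Step 3: fill(B) -> (A=4 B=5)
Step 4: empty(A) -> (A=0 B=5)
Step 5: pour(B -> A) -> (A=4 B=1)
Step 6: fill(B) -> (A=4 B=5)
Step 7: empty(A) -> (A=0 B=5)
Step 8: fill(A) -> (A=4 B=5)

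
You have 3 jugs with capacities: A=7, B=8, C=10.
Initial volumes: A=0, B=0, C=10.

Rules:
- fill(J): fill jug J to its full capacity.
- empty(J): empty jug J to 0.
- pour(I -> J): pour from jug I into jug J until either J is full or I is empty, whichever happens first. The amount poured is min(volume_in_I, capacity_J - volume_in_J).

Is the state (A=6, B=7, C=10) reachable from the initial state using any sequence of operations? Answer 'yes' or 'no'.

Answer: yes

Derivation:
BFS from (A=0, B=0, C=10):
  1. fill(A) -> (A=7 B=0 C=10)
  2. pour(A -> B) -> (A=0 B=7 C=10)
  3. fill(A) -> (A=7 B=7 C=10)
  4. pour(C -> B) -> (A=7 B=8 C=9)
  5. empty(B) -> (A=7 B=0 C=9)
  6. pour(A -> B) -> (A=0 B=7 C=9)
  7. fill(A) -> (A=7 B=7 C=9)
  8. pour(A -> C) -> (A=6 B=7 C=10)
Target reached → yes.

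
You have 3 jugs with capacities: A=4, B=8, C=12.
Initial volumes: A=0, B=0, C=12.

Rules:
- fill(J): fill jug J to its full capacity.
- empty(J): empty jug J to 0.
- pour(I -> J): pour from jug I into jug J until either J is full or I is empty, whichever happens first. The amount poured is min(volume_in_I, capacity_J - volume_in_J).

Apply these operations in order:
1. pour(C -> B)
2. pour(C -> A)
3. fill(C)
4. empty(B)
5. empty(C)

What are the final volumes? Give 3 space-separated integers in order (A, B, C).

Answer: 4 0 0

Derivation:
Step 1: pour(C -> B) -> (A=0 B=8 C=4)
Step 2: pour(C -> A) -> (A=4 B=8 C=0)
Step 3: fill(C) -> (A=4 B=8 C=12)
Step 4: empty(B) -> (A=4 B=0 C=12)
Step 5: empty(C) -> (A=4 B=0 C=0)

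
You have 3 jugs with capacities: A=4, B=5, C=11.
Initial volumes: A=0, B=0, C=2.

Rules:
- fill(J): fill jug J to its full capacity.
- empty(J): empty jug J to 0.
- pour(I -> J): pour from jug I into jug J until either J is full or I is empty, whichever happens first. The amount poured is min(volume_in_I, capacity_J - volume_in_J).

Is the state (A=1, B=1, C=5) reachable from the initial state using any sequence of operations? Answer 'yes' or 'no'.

Answer: no

Derivation:
BFS explored all 240 reachable states.
Reachable set includes: (0,0,0), (0,0,1), (0,0,2), (0,0,3), (0,0,4), (0,0,5), (0,0,6), (0,0,7), (0,0,8), (0,0,9), (0,0,10), (0,0,11) ...
Target (A=1, B=1, C=5) not in reachable set → no.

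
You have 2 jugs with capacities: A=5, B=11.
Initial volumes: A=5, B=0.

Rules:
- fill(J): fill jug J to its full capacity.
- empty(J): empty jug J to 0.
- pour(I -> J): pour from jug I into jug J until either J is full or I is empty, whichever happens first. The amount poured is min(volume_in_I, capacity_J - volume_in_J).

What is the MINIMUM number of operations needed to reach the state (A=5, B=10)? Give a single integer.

Answer: 4

Derivation:
BFS from (A=5, B=0). One shortest path:
  1. pour(A -> B) -> (A=0 B=5)
  2. fill(A) -> (A=5 B=5)
  3. pour(A -> B) -> (A=0 B=10)
  4. fill(A) -> (A=5 B=10)
Reached target in 4 moves.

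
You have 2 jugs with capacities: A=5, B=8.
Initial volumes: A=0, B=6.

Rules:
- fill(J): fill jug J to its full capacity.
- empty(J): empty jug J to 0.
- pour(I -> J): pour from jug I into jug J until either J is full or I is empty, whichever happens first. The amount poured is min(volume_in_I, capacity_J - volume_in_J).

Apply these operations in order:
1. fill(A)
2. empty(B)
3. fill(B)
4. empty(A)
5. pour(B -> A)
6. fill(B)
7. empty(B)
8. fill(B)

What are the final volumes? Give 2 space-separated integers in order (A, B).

Step 1: fill(A) -> (A=5 B=6)
Step 2: empty(B) -> (A=5 B=0)
Step 3: fill(B) -> (A=5 B=8)
Step 4: empty(A) -> (A=0 B=8)
Step 5: pour(B -> A) -> (A=5 B=3)
Step 6: fill(B) -> (A=5 B=8)
Step 7: empty(B) -> (A=5 B=0)
Step 8: fill(B) -> (A=5 B=8)

Answer: 5 8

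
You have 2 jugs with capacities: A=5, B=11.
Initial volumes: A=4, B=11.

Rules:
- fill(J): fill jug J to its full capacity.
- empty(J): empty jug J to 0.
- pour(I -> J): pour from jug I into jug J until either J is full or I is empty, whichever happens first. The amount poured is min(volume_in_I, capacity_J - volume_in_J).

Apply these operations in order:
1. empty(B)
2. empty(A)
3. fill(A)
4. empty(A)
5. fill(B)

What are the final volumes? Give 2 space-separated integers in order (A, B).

Step 1: empty(B) -> (A=4 B=0)
Step 2: empty(A) -> (A=0 B=0)
Step 3: fill(A) -> (A=5 B=0)
Step 4: empty(A) -> (A=0 B=0)
Step 5: fill(B) -> (A=0 B=11)

Answer: 0 11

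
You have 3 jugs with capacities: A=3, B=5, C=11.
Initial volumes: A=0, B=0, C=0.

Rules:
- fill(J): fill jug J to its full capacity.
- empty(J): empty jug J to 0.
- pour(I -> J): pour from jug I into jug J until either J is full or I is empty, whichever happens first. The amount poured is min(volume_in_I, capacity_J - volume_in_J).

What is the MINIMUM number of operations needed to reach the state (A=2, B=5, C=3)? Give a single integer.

BFS from (A=0, B=0, C=0). One shortest path:
  1. fill(B) -> (A=0 B=5 C=0)
  2. pour(B -> A) -> (A=3 B=2 C=0)
  3. pour(A -> C) -> (A=0 B=2 C=3)
  4. pour(B -> A) -> (A=2 B=0 C=3)
  5. fill(B) -> (A=2 B=5 C=3)
Reached target in 5 moves.

Answer: 5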